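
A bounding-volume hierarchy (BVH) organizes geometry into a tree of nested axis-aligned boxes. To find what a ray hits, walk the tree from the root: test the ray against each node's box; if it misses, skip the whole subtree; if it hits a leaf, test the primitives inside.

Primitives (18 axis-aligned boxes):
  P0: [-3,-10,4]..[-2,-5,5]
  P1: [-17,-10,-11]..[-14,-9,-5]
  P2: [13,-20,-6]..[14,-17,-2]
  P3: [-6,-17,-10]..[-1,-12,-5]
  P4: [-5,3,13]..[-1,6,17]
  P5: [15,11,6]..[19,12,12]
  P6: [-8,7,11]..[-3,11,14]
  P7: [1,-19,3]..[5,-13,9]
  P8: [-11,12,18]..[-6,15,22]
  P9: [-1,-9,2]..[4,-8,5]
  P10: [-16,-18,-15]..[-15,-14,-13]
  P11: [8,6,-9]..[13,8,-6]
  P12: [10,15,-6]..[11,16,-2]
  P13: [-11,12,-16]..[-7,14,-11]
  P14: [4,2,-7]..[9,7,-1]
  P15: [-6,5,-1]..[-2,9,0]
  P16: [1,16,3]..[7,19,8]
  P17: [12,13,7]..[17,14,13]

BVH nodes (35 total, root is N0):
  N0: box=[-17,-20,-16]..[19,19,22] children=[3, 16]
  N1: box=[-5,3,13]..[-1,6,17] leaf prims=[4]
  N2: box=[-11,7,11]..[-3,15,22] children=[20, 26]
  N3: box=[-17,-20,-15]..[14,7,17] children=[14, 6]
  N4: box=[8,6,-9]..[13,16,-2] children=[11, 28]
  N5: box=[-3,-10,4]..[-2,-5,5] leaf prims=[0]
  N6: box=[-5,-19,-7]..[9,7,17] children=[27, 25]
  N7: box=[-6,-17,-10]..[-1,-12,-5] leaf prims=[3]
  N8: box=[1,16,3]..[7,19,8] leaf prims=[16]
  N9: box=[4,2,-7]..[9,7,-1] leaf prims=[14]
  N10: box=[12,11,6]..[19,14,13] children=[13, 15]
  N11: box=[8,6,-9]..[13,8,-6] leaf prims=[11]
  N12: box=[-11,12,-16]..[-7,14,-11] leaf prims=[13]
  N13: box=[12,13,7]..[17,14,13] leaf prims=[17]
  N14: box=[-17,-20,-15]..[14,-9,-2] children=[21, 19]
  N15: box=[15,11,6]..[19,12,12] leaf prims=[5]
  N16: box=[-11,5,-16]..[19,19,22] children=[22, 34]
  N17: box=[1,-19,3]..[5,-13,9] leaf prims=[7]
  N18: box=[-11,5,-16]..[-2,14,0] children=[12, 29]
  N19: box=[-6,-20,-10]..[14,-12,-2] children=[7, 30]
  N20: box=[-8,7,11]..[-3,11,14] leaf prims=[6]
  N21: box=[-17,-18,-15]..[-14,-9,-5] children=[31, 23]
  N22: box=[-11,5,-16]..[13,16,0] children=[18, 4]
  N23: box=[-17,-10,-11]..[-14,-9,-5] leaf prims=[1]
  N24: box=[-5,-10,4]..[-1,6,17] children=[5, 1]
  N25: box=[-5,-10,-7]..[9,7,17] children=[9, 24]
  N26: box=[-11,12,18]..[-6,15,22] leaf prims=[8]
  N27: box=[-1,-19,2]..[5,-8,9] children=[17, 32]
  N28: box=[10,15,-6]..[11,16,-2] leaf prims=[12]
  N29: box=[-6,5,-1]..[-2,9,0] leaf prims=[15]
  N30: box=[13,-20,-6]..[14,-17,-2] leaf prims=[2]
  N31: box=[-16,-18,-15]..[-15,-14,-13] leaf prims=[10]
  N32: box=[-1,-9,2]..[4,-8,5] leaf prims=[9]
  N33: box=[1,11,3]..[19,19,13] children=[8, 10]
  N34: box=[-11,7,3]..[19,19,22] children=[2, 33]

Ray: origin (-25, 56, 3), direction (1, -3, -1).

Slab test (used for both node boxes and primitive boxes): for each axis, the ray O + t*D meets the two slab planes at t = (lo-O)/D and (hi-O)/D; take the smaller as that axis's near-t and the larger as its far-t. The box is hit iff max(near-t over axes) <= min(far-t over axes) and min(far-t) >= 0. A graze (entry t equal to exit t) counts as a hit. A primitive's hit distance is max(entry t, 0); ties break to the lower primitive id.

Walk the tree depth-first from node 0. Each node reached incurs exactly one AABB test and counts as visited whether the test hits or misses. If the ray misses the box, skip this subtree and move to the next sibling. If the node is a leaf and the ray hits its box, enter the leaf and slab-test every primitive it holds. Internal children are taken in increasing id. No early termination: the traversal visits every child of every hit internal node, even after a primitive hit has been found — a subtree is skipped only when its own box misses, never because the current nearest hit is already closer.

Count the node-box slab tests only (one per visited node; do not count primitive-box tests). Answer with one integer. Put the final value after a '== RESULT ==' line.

Traverse from the root:
N0 x:[8,44] y:[37/3,76/3] z:[-19,19] -> hit [37/3,19], descend [3, 16]
  N3 x:[8,39] y:[49/3,76/3] z:[-14,18] -> hit [49/3,18], descend [6, 14]
    N6 x:[20,34] y:[49/3,25] z:[-14,10] -> miss, prune
    N14 x:[8,39] y:[65/3,76/3] z:[5,18] -> miss, prune
  N16 x:[14,44] y:[37/3,17] z:[-19,19] -> hit [14,17], descend [22, 34]
    N22 x:[14,38] y:[40/3,17] z:[3,19] -> hit [14,17], descend [4, 18]
      N4 x:[33,38] y:[40/3,50/3] z:[5,12] -> miss, prune
      N18 x:[14,23] y:[14,17] z:[3,19] -> hit [14,17], descend [12, 29]
        N12 x:[14,18] y:[14,44/3] z:[14,19] -> hit [14,44/3] leaf, test {P13@t=14}
        N29 x:[19,23] y:[47/3,17] z:[3,4] -> miss, prune
    N34 x:[14,44] y:[37/3,49/3] z:[-19,0] -> miss, prune

11 AABB tests over nodes [0, 3, 6, 14, 16, 22, 4, 18, 12, 29, 34]; 1 leaf entered; closest P13.

== RESULT ==
11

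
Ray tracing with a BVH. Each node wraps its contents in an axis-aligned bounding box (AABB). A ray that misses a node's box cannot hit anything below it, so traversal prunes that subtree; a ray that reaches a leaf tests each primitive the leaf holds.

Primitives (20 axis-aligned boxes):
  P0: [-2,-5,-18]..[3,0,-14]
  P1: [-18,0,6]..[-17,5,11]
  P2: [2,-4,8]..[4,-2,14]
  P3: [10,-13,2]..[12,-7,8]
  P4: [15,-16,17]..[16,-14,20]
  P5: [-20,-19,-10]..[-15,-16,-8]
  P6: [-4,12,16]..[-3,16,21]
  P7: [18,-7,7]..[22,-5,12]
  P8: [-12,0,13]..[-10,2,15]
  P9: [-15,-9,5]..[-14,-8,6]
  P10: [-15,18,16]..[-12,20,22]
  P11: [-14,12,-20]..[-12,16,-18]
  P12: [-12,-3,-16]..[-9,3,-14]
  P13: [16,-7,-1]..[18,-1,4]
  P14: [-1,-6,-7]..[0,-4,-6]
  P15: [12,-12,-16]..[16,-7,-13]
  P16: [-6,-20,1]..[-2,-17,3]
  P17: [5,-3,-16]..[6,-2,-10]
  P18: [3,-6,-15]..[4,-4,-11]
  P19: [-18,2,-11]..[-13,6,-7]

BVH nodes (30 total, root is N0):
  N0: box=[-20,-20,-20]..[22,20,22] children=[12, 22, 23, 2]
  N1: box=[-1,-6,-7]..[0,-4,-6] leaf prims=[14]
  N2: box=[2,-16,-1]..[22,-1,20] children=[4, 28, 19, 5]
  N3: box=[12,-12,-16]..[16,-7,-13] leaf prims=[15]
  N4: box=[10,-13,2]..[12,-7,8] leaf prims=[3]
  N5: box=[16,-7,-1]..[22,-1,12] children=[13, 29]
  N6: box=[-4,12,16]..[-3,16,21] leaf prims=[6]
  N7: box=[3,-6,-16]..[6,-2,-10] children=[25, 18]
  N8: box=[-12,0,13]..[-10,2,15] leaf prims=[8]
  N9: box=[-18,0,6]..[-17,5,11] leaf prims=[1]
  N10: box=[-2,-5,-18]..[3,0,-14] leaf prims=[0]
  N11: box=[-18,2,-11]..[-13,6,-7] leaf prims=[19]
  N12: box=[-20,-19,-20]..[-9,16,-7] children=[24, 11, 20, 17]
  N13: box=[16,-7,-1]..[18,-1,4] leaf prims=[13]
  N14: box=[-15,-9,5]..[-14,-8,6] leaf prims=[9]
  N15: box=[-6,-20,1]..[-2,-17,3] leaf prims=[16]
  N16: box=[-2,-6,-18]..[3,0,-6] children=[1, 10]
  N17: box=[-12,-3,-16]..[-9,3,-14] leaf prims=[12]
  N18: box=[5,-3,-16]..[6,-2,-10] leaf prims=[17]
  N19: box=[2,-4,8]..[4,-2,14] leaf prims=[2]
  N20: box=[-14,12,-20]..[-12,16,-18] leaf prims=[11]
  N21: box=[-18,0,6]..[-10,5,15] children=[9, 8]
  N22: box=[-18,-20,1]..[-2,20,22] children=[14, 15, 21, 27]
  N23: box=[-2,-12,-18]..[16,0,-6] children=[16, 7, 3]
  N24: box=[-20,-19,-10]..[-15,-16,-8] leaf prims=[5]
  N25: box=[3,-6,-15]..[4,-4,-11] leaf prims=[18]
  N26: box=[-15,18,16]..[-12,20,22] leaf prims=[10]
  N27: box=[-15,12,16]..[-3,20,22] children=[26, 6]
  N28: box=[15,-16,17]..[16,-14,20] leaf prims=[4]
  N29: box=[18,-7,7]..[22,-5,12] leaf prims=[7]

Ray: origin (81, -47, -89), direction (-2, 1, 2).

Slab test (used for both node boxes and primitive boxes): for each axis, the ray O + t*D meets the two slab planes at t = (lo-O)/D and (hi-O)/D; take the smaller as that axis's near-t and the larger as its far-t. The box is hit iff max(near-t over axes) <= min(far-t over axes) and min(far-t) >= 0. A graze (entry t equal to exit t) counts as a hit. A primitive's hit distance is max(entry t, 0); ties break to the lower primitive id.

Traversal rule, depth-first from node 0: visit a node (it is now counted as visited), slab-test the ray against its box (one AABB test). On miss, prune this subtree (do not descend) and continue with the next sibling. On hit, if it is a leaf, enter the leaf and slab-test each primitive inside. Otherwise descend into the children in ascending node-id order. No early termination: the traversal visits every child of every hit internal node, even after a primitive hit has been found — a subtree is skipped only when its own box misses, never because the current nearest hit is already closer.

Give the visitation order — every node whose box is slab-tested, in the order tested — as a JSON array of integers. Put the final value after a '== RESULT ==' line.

Walk:
N0 x:[59/2,101/2] y:[27,67] z:[69/2,111/2] -> hit [69/2,101/2], descend [2, 12, 22, 23]
  N2 x:[59/2,79/2] y:[31,46] z:[44,109/2] -> miss, prune
  N12 x:[45,101/2] y:[28,63] z:[69/2,41] -> miss, prune
  N22 x:[83/2,99/2] y:[27,67] z:[45,111/2] -> hit [45,99/2], descend [14, 15, 21, 27]
    N14 x:[95/2,48] y:[38,39] z:[47,95/2] -> miss, prune
    N15 x:[83/2,87/2] y:[27,30] z:[45,46] -> miss, prune
    N21 x:[91/2,99/2] y:[47,52] z:[95/2,52] -> hit [95/2,99/2], descend [8, 9]
      N8 x:[91/2,93/2] y:[47,49] z:[51,52] -> miss, prune
      N9 x:[49,99/2] y:[47,52] z:[95/2,50] -> hit [49,99/2] leaf, test {P1@t=49}
    N27 x:[42,48] y:[59,67] z:[105/2,111/2] -> miss, prune
  N23 x:[65/2,83/2] y:[35,47] z:[71/2,83/2] -> hit [71/2,83/2], descend [3, 7, 16]
    N3 x:[65/2,69/2] y:[35,40] z:[73/2,38] -> miss, prune
    N7 x:[75/2,39] y:[41,45] z:[73/2,79/2] -> miss, prune
    N16 x:[39,83/2] y:[41,47] z:[71/2,83/2] -> hit [41,83/2], descend [1, 10]
      N1 x:[81/2,41] y:[41,43] z:[41,83/2] -> hit [41,41] leaf, test {P14@t=41}
      N10 x:[39,83/2] y:[42,47] z:[71/2,75/2] -> miss, prune

Visited [0, 2, 12, 22, 14, 15, 21, 8, 9, 27, 23, 3, 7, 16, 1, 10]. Tests: 16 box, 2 leaf. Nearest: P14.

== RESULT ==
[0, 2, 12, 22, 14, 15, 21, 8, 9, 27, 23, 3, 7, 16, 1, 10]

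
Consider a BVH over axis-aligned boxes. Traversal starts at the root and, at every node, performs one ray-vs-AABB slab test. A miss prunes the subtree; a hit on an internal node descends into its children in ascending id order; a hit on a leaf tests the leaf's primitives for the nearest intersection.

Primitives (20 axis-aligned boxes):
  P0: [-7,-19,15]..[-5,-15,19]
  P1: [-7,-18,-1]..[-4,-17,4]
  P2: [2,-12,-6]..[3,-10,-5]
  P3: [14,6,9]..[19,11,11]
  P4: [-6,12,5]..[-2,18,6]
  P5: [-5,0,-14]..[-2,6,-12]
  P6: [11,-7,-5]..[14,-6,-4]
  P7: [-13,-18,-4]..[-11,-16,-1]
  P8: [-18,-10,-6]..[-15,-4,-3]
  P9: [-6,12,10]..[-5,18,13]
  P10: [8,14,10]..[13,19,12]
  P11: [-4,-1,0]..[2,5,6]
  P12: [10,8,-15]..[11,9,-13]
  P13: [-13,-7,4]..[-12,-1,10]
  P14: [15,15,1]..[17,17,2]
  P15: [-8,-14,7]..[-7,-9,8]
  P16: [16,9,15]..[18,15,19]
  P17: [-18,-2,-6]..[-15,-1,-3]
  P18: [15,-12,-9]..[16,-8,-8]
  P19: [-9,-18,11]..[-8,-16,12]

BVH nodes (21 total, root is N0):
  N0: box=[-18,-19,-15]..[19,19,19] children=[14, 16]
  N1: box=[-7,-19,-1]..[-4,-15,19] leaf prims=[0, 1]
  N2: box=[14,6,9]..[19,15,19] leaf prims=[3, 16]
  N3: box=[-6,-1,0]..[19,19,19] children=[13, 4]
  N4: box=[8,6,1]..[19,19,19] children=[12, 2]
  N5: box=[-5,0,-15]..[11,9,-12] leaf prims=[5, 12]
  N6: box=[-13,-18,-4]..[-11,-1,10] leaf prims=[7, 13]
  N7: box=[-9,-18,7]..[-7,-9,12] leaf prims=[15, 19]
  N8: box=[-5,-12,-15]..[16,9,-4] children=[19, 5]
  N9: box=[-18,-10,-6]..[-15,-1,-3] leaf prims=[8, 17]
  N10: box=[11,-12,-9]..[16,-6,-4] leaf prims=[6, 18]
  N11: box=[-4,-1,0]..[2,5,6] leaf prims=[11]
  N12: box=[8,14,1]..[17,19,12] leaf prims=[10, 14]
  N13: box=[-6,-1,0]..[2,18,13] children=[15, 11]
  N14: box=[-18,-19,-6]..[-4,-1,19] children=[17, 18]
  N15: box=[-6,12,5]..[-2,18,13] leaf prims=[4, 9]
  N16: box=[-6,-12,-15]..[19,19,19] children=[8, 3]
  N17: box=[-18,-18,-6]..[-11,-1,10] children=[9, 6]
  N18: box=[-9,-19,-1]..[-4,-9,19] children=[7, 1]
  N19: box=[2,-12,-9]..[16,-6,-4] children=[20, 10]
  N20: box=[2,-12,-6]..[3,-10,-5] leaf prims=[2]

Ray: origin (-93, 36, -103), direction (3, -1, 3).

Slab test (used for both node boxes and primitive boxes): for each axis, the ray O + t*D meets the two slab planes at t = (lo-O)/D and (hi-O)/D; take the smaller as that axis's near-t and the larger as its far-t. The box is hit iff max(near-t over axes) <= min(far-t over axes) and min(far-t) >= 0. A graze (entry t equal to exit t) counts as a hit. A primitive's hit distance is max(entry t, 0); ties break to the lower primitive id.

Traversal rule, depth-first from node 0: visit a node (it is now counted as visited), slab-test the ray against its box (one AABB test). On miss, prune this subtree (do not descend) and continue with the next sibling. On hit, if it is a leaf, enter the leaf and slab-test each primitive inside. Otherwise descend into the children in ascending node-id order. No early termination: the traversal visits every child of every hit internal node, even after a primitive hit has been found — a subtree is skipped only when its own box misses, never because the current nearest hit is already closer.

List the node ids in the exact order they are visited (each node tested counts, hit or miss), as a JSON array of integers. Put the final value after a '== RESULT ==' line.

Trace the traversal:
N0 x:[25,112/3] y:[17,55] z:[88/3,122/3] -> hit [88/3,112/3], descend [14, 16]
  N14 x:[25,89/3] y:[37,55] z:[97/3,122/3] -> miss, prune
  N16 x:[29,112/3] y:[17,48] z:[88/3,122/3] -> hit [88/3,112/3], descend [3, 8]
    N3 x:[29,112/3] y:[17,37] z:[103/3,122/3] -> hit [103/3,37], descend [4, 13]
      N4 x:[101/3,112/3] y:[17,30] z:[104/3,122/3] -> miss, prune
      N13 x:[29,95/3] y:[18,37] z:[103/3,116/3] -> miss, prune
    N8 x:[88/3,109/3] y:[27,48] z:[88/3,33] -> hit [88/3,33], descend [5, 19]
      N5 x:[88/3,104/3] y:[27,36] z:[88/3,91/3] -> hit [88/3,91/3] leaf, test {P5@t=30, P12(miss)}
      N19 x:[95/3,109/3] y:[42,48] z:[94/3,33] -> miss, prune

order=[0, 14, 16, 3, 4, 13, 8, 5, 19]  |boxes|=9  |leaves|=1  hit=P5

== RESULT ==
[0, 14, 16, 3, 4, 13, 8, 5, 19]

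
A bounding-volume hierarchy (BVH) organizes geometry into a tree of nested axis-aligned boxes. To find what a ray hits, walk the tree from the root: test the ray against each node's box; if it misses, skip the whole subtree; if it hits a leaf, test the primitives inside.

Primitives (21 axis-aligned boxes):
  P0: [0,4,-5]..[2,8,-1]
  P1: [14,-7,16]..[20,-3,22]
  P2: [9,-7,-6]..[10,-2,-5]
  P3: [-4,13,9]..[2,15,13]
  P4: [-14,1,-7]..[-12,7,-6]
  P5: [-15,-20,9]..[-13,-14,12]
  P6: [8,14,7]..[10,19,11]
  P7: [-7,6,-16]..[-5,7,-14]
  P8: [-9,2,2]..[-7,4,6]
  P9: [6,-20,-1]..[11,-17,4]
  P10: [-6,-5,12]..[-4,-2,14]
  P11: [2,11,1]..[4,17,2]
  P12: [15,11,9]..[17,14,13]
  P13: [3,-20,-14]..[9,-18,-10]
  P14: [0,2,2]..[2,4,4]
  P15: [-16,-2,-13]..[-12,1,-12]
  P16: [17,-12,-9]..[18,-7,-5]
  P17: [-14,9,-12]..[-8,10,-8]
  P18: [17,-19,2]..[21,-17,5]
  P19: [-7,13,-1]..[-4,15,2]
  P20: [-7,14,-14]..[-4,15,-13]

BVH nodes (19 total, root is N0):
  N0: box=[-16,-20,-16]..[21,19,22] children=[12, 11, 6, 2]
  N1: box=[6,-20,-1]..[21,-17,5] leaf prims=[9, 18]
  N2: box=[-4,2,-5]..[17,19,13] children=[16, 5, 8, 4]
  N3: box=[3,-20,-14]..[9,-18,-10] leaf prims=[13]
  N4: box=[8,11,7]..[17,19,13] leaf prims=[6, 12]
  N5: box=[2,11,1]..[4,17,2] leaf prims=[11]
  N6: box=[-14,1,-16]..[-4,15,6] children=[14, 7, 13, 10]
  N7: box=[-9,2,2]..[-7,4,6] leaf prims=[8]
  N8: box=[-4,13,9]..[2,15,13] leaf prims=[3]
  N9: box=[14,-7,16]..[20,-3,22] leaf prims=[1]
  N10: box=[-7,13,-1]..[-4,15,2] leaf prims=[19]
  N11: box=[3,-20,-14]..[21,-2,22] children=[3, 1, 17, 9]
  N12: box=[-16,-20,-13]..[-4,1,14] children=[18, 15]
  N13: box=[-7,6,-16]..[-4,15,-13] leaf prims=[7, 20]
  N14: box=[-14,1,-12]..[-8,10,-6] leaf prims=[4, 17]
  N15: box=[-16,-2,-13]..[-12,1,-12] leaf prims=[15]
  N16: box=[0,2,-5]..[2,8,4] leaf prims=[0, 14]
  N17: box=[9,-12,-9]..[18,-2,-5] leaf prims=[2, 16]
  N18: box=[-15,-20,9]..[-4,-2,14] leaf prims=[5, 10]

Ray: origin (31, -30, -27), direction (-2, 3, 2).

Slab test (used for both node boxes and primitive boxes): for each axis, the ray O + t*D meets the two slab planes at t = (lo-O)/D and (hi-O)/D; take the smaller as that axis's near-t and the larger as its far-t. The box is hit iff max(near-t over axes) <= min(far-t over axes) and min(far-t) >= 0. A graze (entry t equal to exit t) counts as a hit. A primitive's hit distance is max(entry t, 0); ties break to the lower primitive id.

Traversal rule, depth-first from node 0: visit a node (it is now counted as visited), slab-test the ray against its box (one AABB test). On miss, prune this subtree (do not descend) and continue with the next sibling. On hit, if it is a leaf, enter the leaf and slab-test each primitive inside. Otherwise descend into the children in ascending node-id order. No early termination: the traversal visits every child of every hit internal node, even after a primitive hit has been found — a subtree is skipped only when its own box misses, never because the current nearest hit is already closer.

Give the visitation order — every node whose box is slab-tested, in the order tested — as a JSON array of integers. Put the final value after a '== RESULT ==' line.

Walk:
N0 x:[5,47/2] y:[10/3,49/3] z:[11/2,49/2] -> hit [11/2,49/3], descend [2, 6, 11, 12]
  N2 x:[7,35/2] y:[32/3,49/3] z:[11,20] -> hit [11,49/3], descend [4, 5, 8, 16]
    N4 x:[7,23/2] y:[41/3,49/3] z:[17,20] -> miss, prune
    N5 x:[27/2,29/2] y:[41/3,47/3] z:[14,29/2] -> hit [14,29/2] leaf, test {P11@t=14}
    N8 x:[29/2,35/2] y:[43/3,15] z:[18,20] -> miss, prune
    N16 x:[29/2,31/2] y:[32/3,38/3] z:[11,31/2] -> miss, prune
  N6 x:[35/2,45/2] y:[31/3,15] z:[11/2,33/2] -> miss, prune
  N11 x:[5,14] y:[10/3,28/3] z:[13/2,49/2] -> hit [13/2,28/3], descend [1, 3, 9, 17]
    N1 x:[5,25/2] y:[10/3,13/3] z:[13,16] -> miss, prune
    N3 x:[11,14] y:[10/3,4] z:[13/2,17/2] -> miss, prune
    N9 x:[11/2,17/2] y:[23/3,9] z:[43/2,49/2] -> miss, prune
    N17 x:[13/2,11] y:[6,28/3] z:[9,11] -> hit [9,28/3] leaf, test {P2(miss), P16(miss)}
  N12 x:[35/2,47/2] y:[10/3,31/3] z:[7,41/2] -> miss, prune

Visited [0, 2, 4, 5, 8, 16, 6, 11, 1, 3, 9, 17, 12]. Tests: 13 box, 2 leaf. Nearest: P11.

== RESULT ==
[0, 2, 4, 5, 8, 16, 6, 11, 1, 3, 9, 17, 12]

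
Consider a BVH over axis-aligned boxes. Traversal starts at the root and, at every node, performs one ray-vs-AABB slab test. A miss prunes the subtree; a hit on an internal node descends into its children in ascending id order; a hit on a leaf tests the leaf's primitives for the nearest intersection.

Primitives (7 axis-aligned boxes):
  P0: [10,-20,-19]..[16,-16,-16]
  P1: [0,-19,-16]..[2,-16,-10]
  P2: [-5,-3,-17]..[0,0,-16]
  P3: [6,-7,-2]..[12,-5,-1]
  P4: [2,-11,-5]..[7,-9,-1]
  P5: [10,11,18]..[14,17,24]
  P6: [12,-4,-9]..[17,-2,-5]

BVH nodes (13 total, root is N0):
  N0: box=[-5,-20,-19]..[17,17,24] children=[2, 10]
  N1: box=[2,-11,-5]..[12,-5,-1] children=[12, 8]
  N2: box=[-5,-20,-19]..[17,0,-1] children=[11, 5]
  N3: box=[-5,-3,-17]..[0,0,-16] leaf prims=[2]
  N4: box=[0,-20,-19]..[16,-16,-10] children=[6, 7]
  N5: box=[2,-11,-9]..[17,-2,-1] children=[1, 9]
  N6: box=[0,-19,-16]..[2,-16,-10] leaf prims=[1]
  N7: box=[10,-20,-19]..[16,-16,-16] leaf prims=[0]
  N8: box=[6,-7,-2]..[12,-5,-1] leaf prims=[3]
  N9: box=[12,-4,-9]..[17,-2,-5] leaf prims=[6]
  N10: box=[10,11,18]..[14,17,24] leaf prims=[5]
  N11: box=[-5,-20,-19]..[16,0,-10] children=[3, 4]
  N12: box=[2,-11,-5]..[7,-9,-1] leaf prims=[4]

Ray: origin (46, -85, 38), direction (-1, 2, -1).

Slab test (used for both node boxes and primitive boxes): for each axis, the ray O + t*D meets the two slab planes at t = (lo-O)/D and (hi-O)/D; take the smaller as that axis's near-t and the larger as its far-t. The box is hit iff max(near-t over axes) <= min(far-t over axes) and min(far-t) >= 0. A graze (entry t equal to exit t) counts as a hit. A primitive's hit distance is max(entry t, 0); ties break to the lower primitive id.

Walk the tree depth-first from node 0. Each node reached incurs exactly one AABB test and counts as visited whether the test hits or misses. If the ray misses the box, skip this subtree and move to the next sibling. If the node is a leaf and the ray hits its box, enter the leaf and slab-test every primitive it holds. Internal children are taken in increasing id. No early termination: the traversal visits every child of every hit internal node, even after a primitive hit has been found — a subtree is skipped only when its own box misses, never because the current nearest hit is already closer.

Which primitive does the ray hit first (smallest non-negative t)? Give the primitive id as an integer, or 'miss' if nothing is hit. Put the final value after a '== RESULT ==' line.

Walk:
N0 x:[29,51] y:[65/2,51] z:[14,57] -> hit [65/2,51], descend [2, 10]
  N2 x:[29,51] y:[65/2,85/2] z:[39,57] -> hit [39,85/2], descend [5, 11]
    N5 x:[29,44] y:[37,83/2] z:[39,47] -> hit [39,83/2], descend [1, 9]
      N1 x:[34,44] y:[37,40] z:[39,43] -> hit [39,40], descend [8, 12]
        N8 x:[34,40] y:[39,40] z:[39,40] -> hit [39,40] leaf, test {P3@t=39}
        N12 x:[39,44] y:[37,38] z:[39,43] -> miss, prune
      N9 x:[29,34] y:[81/2,83/2] z:[43,47] -> miss, prune
    N11 x:[30,51] y:[65/2,85/2] z:[48,57] -> miss, prune
  N10 x:[32,36] y:[48,51] z:[14,20] -> miss, prune

order=[0, 2, 5, 1, 8, 12, 9, 11, 10]  |boxes|=9  |leaves|=1  hit=P3

== RESULT ==
3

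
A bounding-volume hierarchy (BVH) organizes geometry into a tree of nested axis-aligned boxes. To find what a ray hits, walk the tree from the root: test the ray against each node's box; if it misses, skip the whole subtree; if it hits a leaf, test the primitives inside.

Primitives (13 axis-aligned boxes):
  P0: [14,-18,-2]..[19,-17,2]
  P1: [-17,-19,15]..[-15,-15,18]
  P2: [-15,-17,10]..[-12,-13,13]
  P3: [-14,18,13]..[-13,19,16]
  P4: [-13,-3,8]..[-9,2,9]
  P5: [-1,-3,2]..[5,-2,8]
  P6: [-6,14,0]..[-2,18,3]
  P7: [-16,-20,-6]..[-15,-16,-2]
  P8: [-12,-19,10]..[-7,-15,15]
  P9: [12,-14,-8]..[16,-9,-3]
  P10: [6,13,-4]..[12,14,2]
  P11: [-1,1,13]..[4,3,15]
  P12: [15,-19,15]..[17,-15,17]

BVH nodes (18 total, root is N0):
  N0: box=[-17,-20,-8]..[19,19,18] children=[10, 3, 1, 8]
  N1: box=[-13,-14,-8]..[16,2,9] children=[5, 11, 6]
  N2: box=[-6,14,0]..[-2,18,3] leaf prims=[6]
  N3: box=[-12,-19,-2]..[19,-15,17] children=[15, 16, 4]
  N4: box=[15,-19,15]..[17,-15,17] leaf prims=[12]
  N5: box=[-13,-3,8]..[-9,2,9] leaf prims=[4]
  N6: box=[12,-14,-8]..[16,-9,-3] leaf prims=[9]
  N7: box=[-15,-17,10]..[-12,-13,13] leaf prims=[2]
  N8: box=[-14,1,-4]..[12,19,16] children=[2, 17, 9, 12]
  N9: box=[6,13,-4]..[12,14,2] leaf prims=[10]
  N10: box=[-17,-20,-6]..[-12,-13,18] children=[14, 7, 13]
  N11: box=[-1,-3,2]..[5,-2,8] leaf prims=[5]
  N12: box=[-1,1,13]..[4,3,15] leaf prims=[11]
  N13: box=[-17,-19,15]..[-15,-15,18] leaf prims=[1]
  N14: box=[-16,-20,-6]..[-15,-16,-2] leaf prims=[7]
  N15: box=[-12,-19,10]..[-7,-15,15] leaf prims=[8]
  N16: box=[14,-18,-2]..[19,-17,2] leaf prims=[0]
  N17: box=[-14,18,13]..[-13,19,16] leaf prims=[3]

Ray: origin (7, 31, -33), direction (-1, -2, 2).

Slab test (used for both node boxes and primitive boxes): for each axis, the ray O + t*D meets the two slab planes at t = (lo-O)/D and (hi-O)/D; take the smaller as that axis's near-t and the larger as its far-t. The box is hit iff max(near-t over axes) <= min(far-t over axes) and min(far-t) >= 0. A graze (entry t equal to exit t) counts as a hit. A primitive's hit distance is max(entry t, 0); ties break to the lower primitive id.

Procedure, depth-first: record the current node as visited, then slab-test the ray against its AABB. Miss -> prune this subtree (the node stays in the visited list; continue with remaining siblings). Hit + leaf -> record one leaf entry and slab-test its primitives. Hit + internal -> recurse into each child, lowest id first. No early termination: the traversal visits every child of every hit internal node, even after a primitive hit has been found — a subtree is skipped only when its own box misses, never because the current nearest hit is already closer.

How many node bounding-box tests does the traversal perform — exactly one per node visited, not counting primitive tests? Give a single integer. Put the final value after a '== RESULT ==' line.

Trace the traversal:
N0 x:[-12,24] y:[6,51/2] z:[25/2,51/2] -> hit [25/2,24], descend [1, 3, 8, 10]
  N1 x:[-9,20] y:[29/2,45/2] z:[25/2,21] -> hit [29/2,20], descend [5, 6, 11]
    N5 x:[16,20] y:[29/2,17] z:[41/2,21] -> miss, prune
    N6 x:[-9,-5] y:[20,45/2] z:[25/2,15] -> miss, prune
    N11 x:[2,8] y:[33/2,17] z:[35/2,41/2] -> miss, prune
  N3 x:[-12,19] y:[23,25] z:[31/2,25] -> miss, prune
  N8 x:[-5,21] y:[6,15] z:[29/2,49/2] -> hit [29/2,15], descend [2, 9, 12, 17]
    N2 x:[9,13] y:[13/2,17/2] z:[33/2,18] -> miss, prune
    N9 x:[-5,1] y:[17/2,9] z:[29/2,35/2] -> miss, prune
    N12 x:[3,8] y:[14,15] z:[23,24] -> miss, prune
    N17 x:[20,21] y:[6,13/2] z:[23,49/2] -> miss, prune
  N10 x:[19,24] y:[22,51/2] z:[27/2,51/2] -> hit [22,24], descend [7, 13, 14]
    N7 x:[19,22] y:[22,24] z:[43/2,23] -> hit [22,22] leaf, test {P2@t=22}
    N13 x:[22,24] y:[23,25] z:[24,51/2] -> hit [24,24] leaf, test {P1@t=24}
    N14 x:[22,23] y:[47/2,51/2] z:[27/2,31/2] -> miss, prune

order=[0, 1, 5, 6, 11, 3, 8, 2, 9, 12, 17, 10, 7, 13, 14]  |boxes|=15  |leaves|=2  hit=P2

== RESULT ==
15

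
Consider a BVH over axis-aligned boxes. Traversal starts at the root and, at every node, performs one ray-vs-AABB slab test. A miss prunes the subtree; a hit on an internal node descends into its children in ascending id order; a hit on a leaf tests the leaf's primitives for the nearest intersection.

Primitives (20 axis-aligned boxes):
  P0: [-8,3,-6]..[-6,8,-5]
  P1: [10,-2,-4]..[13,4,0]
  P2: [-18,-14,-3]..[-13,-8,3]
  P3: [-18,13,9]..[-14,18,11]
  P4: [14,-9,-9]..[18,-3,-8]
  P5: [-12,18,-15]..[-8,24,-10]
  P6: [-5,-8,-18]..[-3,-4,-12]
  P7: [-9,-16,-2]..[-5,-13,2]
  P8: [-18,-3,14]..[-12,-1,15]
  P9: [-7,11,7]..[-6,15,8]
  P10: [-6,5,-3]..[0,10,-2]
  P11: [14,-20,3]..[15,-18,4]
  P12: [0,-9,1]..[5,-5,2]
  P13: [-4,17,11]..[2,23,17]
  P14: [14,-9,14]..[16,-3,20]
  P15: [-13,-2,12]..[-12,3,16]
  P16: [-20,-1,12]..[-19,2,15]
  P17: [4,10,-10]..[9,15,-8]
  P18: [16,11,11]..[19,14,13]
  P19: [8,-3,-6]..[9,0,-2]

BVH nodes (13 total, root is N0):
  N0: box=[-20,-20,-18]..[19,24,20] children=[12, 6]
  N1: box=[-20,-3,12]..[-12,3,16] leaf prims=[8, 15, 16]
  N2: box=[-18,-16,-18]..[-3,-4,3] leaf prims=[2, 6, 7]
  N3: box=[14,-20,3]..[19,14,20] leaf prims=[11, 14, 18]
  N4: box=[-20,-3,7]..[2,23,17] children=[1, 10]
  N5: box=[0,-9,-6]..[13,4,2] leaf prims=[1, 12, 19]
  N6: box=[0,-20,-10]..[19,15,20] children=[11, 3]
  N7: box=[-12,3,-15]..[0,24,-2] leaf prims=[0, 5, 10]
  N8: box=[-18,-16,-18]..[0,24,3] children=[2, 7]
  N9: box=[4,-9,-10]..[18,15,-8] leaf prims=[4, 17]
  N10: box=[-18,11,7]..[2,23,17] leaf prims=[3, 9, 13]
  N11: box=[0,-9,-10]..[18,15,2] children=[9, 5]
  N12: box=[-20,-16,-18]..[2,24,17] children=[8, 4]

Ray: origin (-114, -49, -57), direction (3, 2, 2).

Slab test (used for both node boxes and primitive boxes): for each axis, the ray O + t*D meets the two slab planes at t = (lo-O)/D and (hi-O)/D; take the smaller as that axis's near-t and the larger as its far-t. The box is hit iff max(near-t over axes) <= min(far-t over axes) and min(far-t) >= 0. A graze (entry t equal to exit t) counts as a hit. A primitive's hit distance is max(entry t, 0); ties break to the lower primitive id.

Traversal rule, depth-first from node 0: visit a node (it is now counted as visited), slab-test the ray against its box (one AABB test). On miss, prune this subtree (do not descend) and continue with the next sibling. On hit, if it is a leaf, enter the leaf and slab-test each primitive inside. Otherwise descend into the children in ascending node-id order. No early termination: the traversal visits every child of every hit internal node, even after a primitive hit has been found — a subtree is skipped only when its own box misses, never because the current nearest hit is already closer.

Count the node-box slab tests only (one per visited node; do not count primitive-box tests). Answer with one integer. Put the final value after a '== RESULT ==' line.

Trace the traversal:
N0 x:[94/3,133/3] y:[29/2,73/2] z:[39/2,77/2] -> hit [94/3,73/2], descend [6, 12]
  N6 x:[38,133/3] y:[29/2,32] z:[47/2,77/2] -> miss, prune
  N12 x:[94/3,116/3] y:[33/2,73/2] z:[39/2,37] -> hit [94/3,73/2], descend [4, 8]
    N4 x:[94/3,116/3] y:[23,36] z:[32,37] -> hit [32,36], descend [1, 10]
      N1 x:[94/3,34] y:[23,26] z:[69/2,73/2] -> miss, prune
      N10 x:[32,116/3] y:[30,36] z:[32,37] -> hit [32,36] leaf, test {P3@t=33, P9(miss), P13(miss)}
    N8 x:[32,38] y:[33/2,73/2] z:[39/2,30] -> miss, prune

order=[0, 6, 12, 4, 1, 10, 8]  |boxes|=7  |leaves|=1  hit=P3

== RESULT ==
7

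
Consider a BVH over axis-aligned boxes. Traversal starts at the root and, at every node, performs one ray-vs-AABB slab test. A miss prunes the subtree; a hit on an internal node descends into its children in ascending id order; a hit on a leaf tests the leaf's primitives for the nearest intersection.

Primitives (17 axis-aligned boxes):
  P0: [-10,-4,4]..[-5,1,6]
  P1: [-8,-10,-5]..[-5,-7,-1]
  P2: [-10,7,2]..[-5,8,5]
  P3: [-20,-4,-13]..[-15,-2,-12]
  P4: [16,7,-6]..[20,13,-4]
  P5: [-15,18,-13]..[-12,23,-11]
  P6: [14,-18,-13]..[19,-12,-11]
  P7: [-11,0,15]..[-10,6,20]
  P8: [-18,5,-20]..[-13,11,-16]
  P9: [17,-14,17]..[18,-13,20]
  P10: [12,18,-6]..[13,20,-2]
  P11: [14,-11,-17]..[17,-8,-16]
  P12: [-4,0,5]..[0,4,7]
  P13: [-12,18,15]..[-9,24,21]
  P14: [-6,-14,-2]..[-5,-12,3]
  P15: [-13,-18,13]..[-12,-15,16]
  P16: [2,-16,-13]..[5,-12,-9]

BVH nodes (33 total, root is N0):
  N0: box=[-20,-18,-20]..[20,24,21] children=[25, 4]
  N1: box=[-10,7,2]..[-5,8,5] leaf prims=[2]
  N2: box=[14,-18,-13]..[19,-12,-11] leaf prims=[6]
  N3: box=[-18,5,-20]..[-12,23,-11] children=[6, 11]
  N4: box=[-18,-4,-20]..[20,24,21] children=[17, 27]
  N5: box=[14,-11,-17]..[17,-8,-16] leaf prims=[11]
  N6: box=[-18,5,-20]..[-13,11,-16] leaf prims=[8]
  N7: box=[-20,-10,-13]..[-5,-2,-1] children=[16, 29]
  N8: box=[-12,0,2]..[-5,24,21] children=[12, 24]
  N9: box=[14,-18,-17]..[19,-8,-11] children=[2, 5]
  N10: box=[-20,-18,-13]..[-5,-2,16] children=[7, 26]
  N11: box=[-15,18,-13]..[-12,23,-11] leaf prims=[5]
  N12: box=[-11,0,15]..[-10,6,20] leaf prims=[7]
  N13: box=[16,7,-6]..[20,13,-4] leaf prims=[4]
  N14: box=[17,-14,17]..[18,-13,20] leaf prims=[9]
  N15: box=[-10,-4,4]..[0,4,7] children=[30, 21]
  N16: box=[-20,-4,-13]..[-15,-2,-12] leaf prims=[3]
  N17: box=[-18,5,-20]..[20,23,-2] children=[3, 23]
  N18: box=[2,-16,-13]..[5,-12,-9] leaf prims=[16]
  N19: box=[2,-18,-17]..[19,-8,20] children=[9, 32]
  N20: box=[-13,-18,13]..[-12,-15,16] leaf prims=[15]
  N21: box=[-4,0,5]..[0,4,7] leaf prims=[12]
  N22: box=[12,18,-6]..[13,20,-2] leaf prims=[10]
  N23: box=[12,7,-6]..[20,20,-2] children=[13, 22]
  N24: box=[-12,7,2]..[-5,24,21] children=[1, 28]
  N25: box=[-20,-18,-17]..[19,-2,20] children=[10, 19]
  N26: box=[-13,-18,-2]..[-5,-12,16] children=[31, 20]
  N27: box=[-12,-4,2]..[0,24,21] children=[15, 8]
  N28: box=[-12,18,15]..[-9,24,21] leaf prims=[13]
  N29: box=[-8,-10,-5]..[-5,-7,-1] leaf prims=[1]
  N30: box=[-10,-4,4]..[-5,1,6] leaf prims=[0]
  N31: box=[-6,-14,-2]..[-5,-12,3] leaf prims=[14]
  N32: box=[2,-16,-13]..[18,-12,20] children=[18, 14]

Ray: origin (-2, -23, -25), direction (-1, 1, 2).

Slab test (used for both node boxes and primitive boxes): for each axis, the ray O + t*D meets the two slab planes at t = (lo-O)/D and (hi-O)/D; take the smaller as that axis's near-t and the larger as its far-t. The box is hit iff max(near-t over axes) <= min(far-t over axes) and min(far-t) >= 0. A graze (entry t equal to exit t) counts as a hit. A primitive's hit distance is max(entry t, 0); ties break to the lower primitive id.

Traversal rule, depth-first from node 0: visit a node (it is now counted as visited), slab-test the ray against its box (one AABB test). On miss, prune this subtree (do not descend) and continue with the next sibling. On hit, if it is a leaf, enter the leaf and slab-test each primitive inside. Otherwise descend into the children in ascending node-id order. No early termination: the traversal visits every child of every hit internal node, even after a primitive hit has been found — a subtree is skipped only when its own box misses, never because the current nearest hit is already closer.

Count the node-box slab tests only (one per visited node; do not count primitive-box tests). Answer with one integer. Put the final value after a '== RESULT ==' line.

Trace the traversal:
N0 x:[-22,18] y:[5,47] z:[5/2,23] -> hit [5,18], descend [4, 25]
  N4 x:[-22,16] y:[19,47] z:[5/2,23] -> miss, prune
  N25 x:[-21,18] y:[5,21] z:[4,45/2] -> hit [5,18], descend [10, 19]
    N10 x:[3,18] y:[5,21] z:[6,41/2] -> hit [6,18], descend [7, 26]
      N7 x:[3,18] y:[13,21] z:[6,12] -> miss, prune
      N26 x:[3,11] y:[5,11] z:[23/2,41/2] -> miss, prune
    N19 x:[-21,-4] y:[5,15] z:[4,45/2] -> miss, prune

Visited [0, 4, 25, 10, 7, 26, 19]. Tests: 7 box, 0 leaf. Nearest: miss.

== RESULT ==
7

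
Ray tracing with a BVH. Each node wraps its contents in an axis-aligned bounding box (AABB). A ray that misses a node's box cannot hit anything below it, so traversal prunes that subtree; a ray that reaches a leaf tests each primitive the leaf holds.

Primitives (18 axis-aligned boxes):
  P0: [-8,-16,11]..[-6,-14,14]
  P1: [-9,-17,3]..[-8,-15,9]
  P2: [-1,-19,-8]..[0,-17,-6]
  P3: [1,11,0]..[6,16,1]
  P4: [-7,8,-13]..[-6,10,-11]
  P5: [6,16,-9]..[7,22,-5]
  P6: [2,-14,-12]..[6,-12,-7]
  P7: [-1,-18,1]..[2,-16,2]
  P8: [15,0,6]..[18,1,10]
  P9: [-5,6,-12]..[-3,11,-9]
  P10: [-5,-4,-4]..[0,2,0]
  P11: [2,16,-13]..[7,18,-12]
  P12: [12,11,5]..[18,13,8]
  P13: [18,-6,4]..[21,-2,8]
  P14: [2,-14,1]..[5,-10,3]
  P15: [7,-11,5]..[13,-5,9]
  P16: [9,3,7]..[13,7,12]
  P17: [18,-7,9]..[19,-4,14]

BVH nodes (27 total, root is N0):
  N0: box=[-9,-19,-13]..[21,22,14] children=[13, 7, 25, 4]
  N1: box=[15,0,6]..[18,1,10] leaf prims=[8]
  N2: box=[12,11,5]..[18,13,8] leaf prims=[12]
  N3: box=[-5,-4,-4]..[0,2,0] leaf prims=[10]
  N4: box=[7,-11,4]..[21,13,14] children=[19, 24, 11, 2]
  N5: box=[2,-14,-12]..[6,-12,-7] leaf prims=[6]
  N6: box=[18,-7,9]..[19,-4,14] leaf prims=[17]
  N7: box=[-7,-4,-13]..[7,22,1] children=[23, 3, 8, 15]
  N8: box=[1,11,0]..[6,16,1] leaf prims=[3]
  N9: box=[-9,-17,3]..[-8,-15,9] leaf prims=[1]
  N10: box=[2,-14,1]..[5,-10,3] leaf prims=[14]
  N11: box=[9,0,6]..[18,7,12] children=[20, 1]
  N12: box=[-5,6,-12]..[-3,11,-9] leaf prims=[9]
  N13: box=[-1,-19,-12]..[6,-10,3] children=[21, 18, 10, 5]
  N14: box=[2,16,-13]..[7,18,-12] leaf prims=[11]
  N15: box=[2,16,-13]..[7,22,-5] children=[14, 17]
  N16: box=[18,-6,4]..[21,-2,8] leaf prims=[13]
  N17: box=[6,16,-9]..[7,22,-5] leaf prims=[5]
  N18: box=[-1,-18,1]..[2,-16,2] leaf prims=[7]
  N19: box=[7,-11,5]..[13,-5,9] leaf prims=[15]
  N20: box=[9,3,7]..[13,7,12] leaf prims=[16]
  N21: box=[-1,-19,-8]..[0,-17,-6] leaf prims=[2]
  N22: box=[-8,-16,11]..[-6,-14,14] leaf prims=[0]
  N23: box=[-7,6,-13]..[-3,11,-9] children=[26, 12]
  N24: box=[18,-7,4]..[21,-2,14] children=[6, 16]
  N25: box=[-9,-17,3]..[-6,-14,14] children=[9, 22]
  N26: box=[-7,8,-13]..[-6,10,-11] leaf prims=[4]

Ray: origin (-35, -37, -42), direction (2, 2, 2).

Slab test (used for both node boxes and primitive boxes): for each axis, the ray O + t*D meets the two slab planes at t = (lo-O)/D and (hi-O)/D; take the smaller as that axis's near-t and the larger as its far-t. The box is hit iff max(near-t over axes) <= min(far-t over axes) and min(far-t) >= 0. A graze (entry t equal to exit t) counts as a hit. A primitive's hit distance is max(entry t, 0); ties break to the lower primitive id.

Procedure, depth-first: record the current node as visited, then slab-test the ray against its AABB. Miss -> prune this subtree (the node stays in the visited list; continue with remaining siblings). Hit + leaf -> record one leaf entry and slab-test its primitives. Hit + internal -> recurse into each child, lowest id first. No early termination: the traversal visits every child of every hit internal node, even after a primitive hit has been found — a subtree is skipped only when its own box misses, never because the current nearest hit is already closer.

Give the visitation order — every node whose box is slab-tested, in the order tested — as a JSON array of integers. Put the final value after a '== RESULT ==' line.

Walk:
N0 x:[13,28] y:[9,59/2] z:[29/2,28] -> hit [29/2,28], descend [4, 7, 13, 25]
  N4 x:[21,28] y:[13,25] z:[23,28] -> hit [23,25], descend [2, 11, 19, 24]
    N2 x:[47/2,53/2] y:[24,25] z:[47/2,25] -> hit [24,25] leaf, test {P12@t=24}
    N11 x:[22,53/2] y:[37/2,22] z:[24,27] -> miss, prune
    N19 x:[21,24] y:[13,16] z:[47/2,51/2] -> miss, prune
    N24 x:[53/2,28] y:[15,35/2] z:[23,28] -> miss, prune
  N7 x:[14,21] y:[33/2,59/2] z:[29/2,43/2] -> hit [33/2,21], descend [3, 8, 15, 23]
    N3 x:[15,35/2] y:[33/2,39/2] z:[19,21] -> miss, prune
    N8 x:[18,41/2] y:[24,53/2] z:[21,43/2] -> miss, prune
    N15 x:[37/2,21] y:[53/2,59/2] z:[29/2,37/2] -> miss, prune
    N23 x:[14,16] y:[43/2,24] z:[29/2,33/2] -> miss, prune
  N13 x:[17,41/2] y:[9,27/2] z:[15,45/2] -> miss, prune
  N25 x:[13,29/2] y:[10,23/2] z:[45/2,28] -> miss, prune

Visited [0, 4, 2, 11, 19, 24, 7, 3, 8, 15, 23, 13, 25]. Tests: 13 box, 1 leaf. Nearest: P12.

== RESULT ==
[0, 4, 2, 11, 19, 24, 7, 3, 8, 15, 23, 13, 25]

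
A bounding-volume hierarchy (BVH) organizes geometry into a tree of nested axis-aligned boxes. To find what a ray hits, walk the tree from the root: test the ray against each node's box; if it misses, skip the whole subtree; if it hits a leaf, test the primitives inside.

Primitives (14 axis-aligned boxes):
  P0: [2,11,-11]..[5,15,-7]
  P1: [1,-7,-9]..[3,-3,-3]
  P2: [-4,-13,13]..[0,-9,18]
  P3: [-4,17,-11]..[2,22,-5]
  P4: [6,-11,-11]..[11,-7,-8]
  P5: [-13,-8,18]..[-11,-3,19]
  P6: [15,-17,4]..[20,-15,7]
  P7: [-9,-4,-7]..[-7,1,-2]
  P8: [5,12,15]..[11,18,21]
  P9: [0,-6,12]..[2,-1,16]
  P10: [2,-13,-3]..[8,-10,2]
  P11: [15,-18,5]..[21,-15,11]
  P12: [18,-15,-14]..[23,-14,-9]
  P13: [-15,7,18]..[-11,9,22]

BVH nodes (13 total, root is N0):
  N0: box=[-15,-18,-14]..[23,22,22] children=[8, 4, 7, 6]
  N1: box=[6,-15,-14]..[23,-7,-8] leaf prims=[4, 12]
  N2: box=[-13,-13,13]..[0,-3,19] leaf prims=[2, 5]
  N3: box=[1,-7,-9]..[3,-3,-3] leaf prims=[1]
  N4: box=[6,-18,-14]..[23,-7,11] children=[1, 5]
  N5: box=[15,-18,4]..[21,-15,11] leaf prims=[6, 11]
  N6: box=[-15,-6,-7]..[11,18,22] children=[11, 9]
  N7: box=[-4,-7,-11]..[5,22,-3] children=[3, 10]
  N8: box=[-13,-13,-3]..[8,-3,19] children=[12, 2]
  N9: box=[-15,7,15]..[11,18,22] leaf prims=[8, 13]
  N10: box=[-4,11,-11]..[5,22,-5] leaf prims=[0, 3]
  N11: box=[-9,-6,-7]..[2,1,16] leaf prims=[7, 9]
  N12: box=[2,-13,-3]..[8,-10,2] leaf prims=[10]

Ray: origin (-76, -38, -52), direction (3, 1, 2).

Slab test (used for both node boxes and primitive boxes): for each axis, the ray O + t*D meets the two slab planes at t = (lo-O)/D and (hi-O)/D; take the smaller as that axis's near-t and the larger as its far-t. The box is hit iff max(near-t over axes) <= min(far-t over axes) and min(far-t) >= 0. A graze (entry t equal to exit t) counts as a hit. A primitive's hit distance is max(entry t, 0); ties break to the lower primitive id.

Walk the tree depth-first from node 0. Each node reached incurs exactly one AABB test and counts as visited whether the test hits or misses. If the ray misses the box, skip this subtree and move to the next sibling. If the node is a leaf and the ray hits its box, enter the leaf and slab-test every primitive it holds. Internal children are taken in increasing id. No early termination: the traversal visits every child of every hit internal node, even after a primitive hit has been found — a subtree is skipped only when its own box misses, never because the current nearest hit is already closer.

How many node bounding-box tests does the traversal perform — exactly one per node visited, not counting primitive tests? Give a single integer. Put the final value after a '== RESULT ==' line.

Trace the traversal:
N0 x:[61/3,33] y:[20,60] z:[19,37] -> hit [61/3,33], descend [4, 6, 7, 8]
  N4 x:[82/3,33] y:[20,31] z:[19,63/2] -> hit [82/3,31], descend [1, 5]
    N1 x:[82/3,33] y:[23,31] z:[19,22] -> miss, prune
    N5 x:[91/3,97/3] y:[20,23] z:[28,63/2] -> miss, prune
  N6 x:[61/3,29] y:[32,56] z:[45/2,37] -> miss, prune
  N7 x:[24,27] y:[31,60] z:[41/2,49/2] -> miss, prune
  N8 x:[21,28] y:[25,35] z:[49/2,71/2] -> hit [25,28], descend [2, 12]
    N2 x:[21,76/3] y:[25,35] z:[65/2,71/2] -> miss, prune
    N12 x:[26,28] y:[25,28] z:[49/2,27] -> hit [26,27] leaf, test {P10@t=26}

Summary -> nodes [0, 4, 1, 5, 6, 7, 8, 2, 12]; box-tests=9; leaf-entries=1; first=P10

== RESULT ==
9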